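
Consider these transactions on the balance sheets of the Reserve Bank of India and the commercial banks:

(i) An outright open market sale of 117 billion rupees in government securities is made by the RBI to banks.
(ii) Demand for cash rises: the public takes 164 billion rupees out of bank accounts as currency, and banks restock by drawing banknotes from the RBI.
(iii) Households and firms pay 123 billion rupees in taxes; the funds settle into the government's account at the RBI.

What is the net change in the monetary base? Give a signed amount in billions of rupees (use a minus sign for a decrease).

RBI balance sheet:
  Assets:      Securities −117B
  Liabilities: Bank reserves −404B, Currency in circulation +164B, Government deposits +123B
Commercial banking system:
  Assets:      Reserves at CB −404B, Securities +117B
  Liabilities: Checkable deposits −287B
Monetary base = currency + reserves: +164B + (−404B) = -240 billion.

-240 billion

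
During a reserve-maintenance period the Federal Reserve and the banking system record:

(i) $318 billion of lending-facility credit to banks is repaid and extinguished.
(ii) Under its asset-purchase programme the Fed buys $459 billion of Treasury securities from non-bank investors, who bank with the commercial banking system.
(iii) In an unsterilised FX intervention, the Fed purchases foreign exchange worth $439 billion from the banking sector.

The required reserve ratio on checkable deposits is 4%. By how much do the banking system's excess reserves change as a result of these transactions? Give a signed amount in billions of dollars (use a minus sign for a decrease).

Discount-window repayment $318 billion: reserves −$318B, deposits 0.
Asset purchase (from non-banks) $459 billion: reserves +$459B, deposits +$459B.
FX purchase $439 billion: reserves +$439B, deposits 0.
Totals: Δreserves = +$580B, Δdeposits = +$459B.
Δrequired reserves = 4% × +$459B = +$18.36B.
Δexcess reserves = Δreserves − Δrequired = +$580B − (+$18.36B) = +$561.64 billion.

+$561.64 billion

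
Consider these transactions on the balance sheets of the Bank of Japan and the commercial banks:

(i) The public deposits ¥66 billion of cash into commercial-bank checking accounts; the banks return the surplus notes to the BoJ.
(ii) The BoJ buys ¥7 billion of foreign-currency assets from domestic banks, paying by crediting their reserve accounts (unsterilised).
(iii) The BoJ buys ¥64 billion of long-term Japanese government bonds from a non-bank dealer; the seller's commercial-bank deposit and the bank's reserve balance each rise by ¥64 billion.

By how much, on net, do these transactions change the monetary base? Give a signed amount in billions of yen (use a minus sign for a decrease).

+¥71 billion

Currency deposit ¥66 billion: just a shift between currency and reserves — both are base money → 0.
FX purchase ¥7 billion: BoJ balance sheet expands → +¥7B.
Asset purchase (from non-banks) ¥64 billion: BoJ balance sheet expands → +¥64B.
Net: 0 + 7 + 64 = +¥71 billion.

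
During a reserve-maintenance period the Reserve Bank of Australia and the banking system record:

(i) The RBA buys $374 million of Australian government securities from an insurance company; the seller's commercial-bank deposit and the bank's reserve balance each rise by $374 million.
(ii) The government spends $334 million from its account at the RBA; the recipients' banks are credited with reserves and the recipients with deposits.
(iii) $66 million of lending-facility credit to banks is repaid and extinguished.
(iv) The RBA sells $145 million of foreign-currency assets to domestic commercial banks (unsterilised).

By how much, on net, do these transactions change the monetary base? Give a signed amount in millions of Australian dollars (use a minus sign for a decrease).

RBA balance sheet:
  Assets:      Securities +$374M, Loans to banks −$66M, Foreign assets −$145M
  Liabilities: Bank reserves +$497M, Government deposits −$334M
Commercial banking system:
  Assets:      Reserves at CB +$497M, Foreign assets +$145M
  Liabilities: Checkable deposits +$708M, Borrowings from CB −$66M
Monetary base = currency + reserves: 0 + (+$497M) = +$497 million.

+$497 million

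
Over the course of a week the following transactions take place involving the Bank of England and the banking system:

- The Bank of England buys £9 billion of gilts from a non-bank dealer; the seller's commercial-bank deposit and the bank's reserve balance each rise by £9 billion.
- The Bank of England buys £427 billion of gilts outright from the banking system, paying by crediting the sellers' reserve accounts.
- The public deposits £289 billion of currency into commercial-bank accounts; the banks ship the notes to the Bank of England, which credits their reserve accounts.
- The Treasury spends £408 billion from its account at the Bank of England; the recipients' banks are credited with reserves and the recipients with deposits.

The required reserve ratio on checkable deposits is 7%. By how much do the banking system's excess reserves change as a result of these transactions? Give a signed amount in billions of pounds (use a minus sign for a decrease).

+£1083.58 billion

Asset purchase (from non-banks) £9 billion: reserves +£9B, deposits +£9B.
OMO purchase (from banks) £427 billion: reserves +£427B, deposits 0.
Currency deposit £289 billion: reserves +£289B, deposits +£289B.
Government spending £408 billion: reserves +£408B, deposits +£408B.
Totals: Δreserves = +£1133B, Δdeposits = +£706B.
Δrequired reserves = 7% × +£706B = +£49.42B.
Δexcess reserves = Δreserves − Δrequired = +£1133B − (+£49.42B) = +£1083.58 billion.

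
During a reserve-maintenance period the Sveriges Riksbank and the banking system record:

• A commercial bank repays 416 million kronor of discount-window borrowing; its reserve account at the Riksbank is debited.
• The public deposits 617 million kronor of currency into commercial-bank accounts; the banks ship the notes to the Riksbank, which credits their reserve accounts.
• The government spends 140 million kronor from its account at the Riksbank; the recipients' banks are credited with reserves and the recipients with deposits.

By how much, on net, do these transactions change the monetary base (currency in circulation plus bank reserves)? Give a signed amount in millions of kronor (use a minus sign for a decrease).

-276 million

Discount-window repayment 416 million kronor: Riksbank balance sheet contracts → −416M.
Currency deposit 617 million kronor: just a shift between currency and reserves — both are base money → 0.
Government spending 140 million kronor: a non-base liability converts back to reserves → +140M.
Net: −416 + 0 + 140 = -276 million.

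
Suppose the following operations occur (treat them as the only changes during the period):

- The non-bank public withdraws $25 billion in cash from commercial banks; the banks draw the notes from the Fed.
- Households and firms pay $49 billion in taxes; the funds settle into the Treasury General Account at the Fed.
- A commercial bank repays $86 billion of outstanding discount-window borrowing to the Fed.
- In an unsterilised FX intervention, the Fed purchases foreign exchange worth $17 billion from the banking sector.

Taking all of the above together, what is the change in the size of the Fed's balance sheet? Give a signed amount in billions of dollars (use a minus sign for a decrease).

Fed balance sheet:
  Assets:      Loans to banks −$86B, Foreign assets +$17B
  Liabilities: Bank reserves −$143B, Currency in circulation +$25B, Government deposits +$49B
Commercial banking system:
  Assets:      Reserves at CB −$143B, Foreign assets −$17B
  Liabilities: Checkable deposits −$74B, Borrowings from CB −$86B
Change in total Fed assets = -$69 billion.

-$69 billion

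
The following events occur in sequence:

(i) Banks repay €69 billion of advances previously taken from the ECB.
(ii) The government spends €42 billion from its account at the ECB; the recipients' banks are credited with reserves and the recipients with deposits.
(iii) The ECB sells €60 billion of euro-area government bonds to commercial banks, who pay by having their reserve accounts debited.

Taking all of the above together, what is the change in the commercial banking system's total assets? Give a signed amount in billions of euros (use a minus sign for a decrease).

Discount-window repayment €69 billion: bank balance sheets shrink → −€69B.
Government spending €42 billion: bank balance sheets expand → +€42B.
OMO sale (to banks) €60 billion: just an asset swap on bank balance sheets → 0.
Net: −69 + 42 + 0 = -€27 billion.

-€27 billion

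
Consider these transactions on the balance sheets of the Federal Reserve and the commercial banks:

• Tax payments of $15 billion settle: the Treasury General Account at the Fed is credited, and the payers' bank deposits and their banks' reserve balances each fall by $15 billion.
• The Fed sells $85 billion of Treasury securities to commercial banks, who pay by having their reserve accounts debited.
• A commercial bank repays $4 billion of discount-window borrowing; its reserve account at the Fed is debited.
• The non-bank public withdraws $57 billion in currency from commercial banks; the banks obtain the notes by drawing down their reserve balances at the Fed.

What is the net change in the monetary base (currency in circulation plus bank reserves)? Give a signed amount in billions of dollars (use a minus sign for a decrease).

-$104 billion

Government account inflow $15 billion: reserves shift to a non-base liability → −$15B.
OMO sale (to banks) $85 billion: Fed balance sheet contracts → −$85B.
Discount-window repayment $4 billion: Fed balance sheet contracts → −$4B.
Currency withdrawal $57 billion: just a shift between currency and reserves — both are base money → 0.
Net: −15 − 85 − 4 + 0 = -$104 billion.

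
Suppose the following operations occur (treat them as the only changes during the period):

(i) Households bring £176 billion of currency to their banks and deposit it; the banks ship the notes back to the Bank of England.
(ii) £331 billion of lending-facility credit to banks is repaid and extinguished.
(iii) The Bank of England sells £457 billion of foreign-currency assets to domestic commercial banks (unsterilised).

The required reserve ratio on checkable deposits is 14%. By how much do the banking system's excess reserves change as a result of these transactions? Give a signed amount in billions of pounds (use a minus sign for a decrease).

Currency deposit £176 billion: reserves +£176B, deposits +£176B.
Discount-window repayment £331 billion: reserves −£331B, deposits 0.
FX sale £457 billion: reserves −£457B, deposits 0.
Totals: Δreserves = −£612B, Δdeposits = +£176B.
Δrequired reserves = 14% × +£176B = +£24.64B.
Δexcess reserves = Δreserves − Δrequired = −£612B − (+£24.64B) = -£636.64 billion.

-£636.64 billion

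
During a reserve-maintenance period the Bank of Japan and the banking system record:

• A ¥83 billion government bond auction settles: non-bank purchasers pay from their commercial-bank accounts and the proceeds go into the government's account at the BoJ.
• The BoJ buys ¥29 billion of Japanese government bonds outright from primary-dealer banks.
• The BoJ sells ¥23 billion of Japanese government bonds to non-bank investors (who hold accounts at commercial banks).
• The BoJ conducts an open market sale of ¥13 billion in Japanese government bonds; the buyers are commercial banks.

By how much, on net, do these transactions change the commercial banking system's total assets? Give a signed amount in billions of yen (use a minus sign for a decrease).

-¥106 billion

Government account inflow ¥83 billion: bank balance sheets shrink → −¥83B.
OMO purchase (from banks) ¥29 billion: just an asset swap on bank balance sheets → 0.
Asset sale (to non-banks) ¥23 billion: bank balance sheets shrink → −¥23B.
OMO sale (to banks) ¥13 billion: just an asset swap on bank balance sheets → 0.
Net: −83 + 0 − 23 + 0 = -¥106 billion.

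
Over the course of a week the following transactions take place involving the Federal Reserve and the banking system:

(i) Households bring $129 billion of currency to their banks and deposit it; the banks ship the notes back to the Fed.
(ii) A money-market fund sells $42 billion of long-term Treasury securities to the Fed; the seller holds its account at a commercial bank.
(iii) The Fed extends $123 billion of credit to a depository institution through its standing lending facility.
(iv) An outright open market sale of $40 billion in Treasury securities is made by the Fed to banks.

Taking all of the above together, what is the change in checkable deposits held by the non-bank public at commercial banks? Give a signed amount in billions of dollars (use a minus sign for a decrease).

Fed balance sheet:
  Assets:      Securities +$2B, Loans to banks +$123B
  Liabilities: Bank reserves +$254B, Currency in circulation −$129B
Commercial banking system:
  Assets:      Reserves at CB +$254B, Securities +$40B
  Liabilities: Checkable deposits +$171B, Borrowings from CB +$123B
So the change in checkable deposits held by the non-bank public at commercial banks is +$171 billion.

+$171 billion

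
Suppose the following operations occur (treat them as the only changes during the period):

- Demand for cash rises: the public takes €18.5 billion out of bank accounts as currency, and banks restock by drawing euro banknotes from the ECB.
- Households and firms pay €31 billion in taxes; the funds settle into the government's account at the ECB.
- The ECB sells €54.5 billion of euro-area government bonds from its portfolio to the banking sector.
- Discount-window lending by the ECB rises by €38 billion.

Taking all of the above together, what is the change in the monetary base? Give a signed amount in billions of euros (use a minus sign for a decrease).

-€47.5 billion

Currency withdrawal €18.5 billion: just a shift between currency and reserves — both are base money → 0.
Government account inflow €31 billion: reserves shift to a non-base liability → −€31B.
OMO sale (to banks) €54.5 billion: ECB balance sheet contracts → −€54.5B.
Discount-window loan €38 billion: ECB balance sheet expands → +€38B.
Net: 0 − 31 − 54.5 + 38 = -€47.5 billion.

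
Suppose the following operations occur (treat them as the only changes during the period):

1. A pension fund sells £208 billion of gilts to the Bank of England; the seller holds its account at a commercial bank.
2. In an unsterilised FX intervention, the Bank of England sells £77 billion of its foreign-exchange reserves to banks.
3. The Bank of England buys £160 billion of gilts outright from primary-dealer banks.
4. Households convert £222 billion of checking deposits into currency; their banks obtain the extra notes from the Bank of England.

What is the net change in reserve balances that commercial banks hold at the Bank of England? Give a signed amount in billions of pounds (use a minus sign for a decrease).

+£69 billion

Bank of England balance sheet:
  Assets:      Securities +£368B, Foreign assets −£77B
  Liabilities: Bank reserves +£69B, Currency in circulation +£222B
Commercial banking system:
  Assets:      Reserves at CB +£69B, Securities −£160B, Foreign assets +£77B
  Liabilities: Checkable deposits −£14B
So the change in reserve balances that commercial banks hold at the Bank of England is +£69 billion.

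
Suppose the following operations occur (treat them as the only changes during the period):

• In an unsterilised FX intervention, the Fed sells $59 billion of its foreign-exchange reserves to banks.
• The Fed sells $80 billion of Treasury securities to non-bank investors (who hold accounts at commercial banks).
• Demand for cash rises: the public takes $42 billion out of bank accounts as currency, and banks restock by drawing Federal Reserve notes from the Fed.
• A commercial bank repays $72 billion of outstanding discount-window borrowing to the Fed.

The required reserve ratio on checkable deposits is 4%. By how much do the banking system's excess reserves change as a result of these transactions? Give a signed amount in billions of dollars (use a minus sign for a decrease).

FX sale $59 billion: reserves −$59B, deposits 0.
Asset sale (to non-banks) $80 billion: reserves −$80B, deposits −$80B.
Currency withdrawal $42 billion: reserves −$42B, deposits −$42B.
Discount-window repayment $72 billion: reserves −$72B, deposits 0.
Totals: Δreserves = −$253B, Δdeposits = −$122B.
Δrequired reserves = 4% × −$122B = −$4.88B.
Δexcess reserves = Δreserves − Δrequired = −$253B − (−$4.88B) = -$248.12 billion.

-$248.12 billion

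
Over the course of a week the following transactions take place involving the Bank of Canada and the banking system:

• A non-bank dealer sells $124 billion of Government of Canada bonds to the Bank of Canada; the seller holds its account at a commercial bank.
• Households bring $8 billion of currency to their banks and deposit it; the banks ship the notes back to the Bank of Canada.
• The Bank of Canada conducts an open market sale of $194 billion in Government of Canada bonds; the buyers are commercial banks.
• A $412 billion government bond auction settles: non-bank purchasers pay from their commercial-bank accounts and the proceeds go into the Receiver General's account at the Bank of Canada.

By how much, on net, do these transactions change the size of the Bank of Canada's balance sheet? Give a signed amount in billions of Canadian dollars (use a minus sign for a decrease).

Asset purchase (from non-banks) $124 billion: a Bank of Canada asset is acquired → +$124B.
Currency deposit $8 billion: only the composition of liabilities changes → 0.
OMO sale (to banks) $194 billion: a Bank of Canada asset is shed → −$194B.
Government account inflow $412 billion: only the composition of liabilities changes → 0.
Net: 124 + 0 − 194 + 0 = -$70 billion.

-$70 billion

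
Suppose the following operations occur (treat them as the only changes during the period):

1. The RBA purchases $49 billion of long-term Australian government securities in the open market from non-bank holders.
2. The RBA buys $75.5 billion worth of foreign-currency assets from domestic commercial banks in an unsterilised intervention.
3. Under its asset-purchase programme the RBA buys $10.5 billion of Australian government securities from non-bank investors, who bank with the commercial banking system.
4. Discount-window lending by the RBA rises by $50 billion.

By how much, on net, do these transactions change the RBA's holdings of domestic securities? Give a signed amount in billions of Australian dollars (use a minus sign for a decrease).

+$59.5 billion

Asset purchase (from non-banks) $49 billion: securities added to the RBA's portfolio → +$49B.
FX purchase $75.5 billion: the RBA's securities portfolio is untouched → 0.
Asset purchase (from non-banks) $10.5 billion: securities added to the RBA's portfolio → +$10.5B.
Discount-window loan $50 billion: the RBA's securities portfolio is untouched → 0.
Net: 49 + 0 + 10.5 + 0 = +$59.5 billion.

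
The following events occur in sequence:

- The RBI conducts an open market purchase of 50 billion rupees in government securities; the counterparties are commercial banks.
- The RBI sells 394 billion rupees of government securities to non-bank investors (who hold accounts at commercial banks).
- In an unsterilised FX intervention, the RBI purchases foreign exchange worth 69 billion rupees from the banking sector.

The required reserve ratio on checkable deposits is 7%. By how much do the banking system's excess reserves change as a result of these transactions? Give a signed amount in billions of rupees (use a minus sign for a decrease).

-247.42 billion

OMO purchase (from banks) 50 billion rupees: reserves +50B, deposits 0.
Asset sale (to non-banks) 394 billion rupees: reserves −394B, deposits −394B.
FX purchase 69 billion rupees: reserves +69B, deposits 0.
Totals: Δreserves = −275B, Δdeposits = −394B.
Δrequired reserves = 7% × −394B = −27.58B.
Δexcess reserves = Δreserves − Δrequired = −275B − (−27.58B) = -247.42 billion.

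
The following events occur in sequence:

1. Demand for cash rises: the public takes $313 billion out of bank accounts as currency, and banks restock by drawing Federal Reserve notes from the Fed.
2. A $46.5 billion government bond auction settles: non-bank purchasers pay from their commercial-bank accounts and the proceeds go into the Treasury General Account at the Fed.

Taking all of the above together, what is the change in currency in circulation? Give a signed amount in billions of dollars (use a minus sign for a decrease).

+$313 billion

Fed balance sheet:
  Assets:      no change
  Liabilities: Bank reserves −$359.5B, Currency in circulation +$313B, Government deposits +$46.5B
Commercial banking system:
  Assets:      Reserves at CB −$359.5B
  Liabilities: Checkable deposits −$359.5B
So the change in currency in circulation is +$313 billion.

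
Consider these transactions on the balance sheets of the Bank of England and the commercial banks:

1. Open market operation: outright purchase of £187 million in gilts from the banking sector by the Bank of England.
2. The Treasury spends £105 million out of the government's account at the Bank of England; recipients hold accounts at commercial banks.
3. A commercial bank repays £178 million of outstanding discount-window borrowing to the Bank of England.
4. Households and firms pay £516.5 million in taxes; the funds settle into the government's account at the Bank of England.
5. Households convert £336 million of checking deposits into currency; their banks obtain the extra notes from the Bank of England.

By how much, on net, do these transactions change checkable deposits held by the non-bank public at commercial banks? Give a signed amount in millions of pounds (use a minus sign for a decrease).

-£747.5 million

OMO purchase (from banks) £187 million: the counterparty is a bank, so public deposits are unchanged → 0.
Government spending £105 million: non-bank counterparties' bank balances rise → +£105M.
Discount-window repayment £178 million: the counterparty is a bank, so public deposits are unchanged → 0.
Government account inflow £516.5 million: non-bank counterparties' bank balances fall → −£516.5M.
Currency withdrawal £336 million: non-bank counterparties' bank balances fall → −£336M.
Net: 0 + 105 + 0 − 516.5 − 336 = -£747.5 million.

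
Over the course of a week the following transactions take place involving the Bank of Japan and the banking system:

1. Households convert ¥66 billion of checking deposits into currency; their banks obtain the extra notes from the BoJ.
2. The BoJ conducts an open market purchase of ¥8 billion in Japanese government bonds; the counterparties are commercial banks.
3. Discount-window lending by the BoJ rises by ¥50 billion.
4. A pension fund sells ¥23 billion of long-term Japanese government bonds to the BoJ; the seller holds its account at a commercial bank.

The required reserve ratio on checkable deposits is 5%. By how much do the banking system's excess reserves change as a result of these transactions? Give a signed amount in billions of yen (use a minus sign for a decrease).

+¥17.15 billion

Currency withdrawal ¥66 billion: reserves −¥66B, deposits −¥66B.
OMO purchase (from banks) ¥8 billion: reserves +¥8B, deposits 0.
Discount-window loan ¥50 billion: reserves +¥50B, deposits 0.
Asset purchase (from non-banks) ¥23 billion: reserves +¥23B, deposits +¥23B.
Totals: Δreserves = +¥15B, Δdeposits = −¥43B.
Δrequired reserves = 5% × −¥43B = −¥2.15B.
Δexcess reserves = Δreserves − Δrequired = +¥15B − (−¥2.15B) = +¥17.15 billion.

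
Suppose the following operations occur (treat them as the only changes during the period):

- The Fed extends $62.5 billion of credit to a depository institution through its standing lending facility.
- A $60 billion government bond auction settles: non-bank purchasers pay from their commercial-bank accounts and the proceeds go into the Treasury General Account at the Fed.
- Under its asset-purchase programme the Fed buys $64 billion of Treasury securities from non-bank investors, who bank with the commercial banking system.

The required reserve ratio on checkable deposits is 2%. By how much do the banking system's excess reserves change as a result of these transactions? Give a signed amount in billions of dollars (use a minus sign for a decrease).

Discount-window loan $62.5 billion: reserves +$62.5B, deposits 0.
Government account inflow $60 billion: reserves −$60B, deposits −$60B.
Asset purchase (from non-banks) $64 billion: reserves +$64B, deposits +$64B.
Totals: Δreserves = +$66.5B, Δdeposits = +$4B.
Δrequired reserves = 2% × +$4B = +$0.08B.
Δexcess reserves = Δreserves − Δrequired = +$66.5B − (+$0.08B) = +$66.42 billion.

+$66.42 billion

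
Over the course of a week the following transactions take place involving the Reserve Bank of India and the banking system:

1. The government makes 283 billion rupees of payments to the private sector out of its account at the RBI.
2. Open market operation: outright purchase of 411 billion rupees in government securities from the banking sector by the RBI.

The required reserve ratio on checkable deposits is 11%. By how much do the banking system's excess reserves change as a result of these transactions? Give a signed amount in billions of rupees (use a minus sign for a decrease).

+662.87 billion

Government spending 283 billion rupees: reserves +283B, deposits +283B.
OMO purchase (from banks) 411 billion rupees: reserves +411B, deposits 0.
Totals: Δreserves = +694B, Δdeposits = +283B.
Δrequired reserves = 11% × +283B = +31.13B.
Δexcess reserves = Δreserves − Δrequired = +694B − (+31.13B) = +662.87 billion.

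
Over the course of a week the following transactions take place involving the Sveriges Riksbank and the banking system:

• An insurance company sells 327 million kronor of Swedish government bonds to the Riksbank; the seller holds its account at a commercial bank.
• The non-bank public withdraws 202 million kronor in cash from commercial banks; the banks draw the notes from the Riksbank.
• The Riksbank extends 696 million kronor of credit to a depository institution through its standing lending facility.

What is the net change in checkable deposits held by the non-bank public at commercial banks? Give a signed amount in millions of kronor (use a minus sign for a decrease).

Asset purchase (from non-banks) 327 million kronor: non-bank counterparties' bank balances rise → +327M.
Currency withdrawal 202 million kronor: non-bank counterparties' bank balances fall → −202M.
Discount-window loan 696 million kronor: the counterparty is a bank, so public deposits are unchanged → 0.
Net: 327 − 202 + 0 = +125 million.

+125 million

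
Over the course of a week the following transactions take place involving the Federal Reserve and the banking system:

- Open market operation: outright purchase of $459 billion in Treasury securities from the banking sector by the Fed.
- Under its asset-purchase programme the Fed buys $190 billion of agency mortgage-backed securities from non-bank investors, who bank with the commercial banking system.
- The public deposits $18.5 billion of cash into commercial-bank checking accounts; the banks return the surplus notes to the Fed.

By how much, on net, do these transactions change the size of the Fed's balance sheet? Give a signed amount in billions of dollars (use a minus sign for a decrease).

OMO purchase (from banks) $459 billion: a Fed asset is acquired → +$459B.
Asset purchase (from non-banks) $190 billion: a Fed asset is acquired → +$190B.
Currency deposit $18.5 billion: only the composition of liabilities changes → 0.
Net: 459 + 190 + 0 = +$649 billion.

+$649 billion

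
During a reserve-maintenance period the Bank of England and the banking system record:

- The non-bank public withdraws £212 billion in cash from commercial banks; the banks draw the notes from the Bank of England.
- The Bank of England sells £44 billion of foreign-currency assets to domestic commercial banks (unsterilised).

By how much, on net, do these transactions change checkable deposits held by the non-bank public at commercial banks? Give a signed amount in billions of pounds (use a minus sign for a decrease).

Currency withdrawal £212 billion: non-bank counterparties' bank balances fall → −£212B.
FX sale £44 billion: the counterparty is a bank, so public deposits are unchanged → 0.
Net: −212 + 0 = -£212 billion.

-£212 billion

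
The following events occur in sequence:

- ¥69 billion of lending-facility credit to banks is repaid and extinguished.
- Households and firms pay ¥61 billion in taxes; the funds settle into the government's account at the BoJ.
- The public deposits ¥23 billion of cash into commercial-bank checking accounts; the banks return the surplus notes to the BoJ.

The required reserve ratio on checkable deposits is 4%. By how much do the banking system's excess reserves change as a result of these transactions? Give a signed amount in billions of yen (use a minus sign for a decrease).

-¥105.48 billion

Discount-window repayment ¥69 billion: reserves −¥69B, deposits 0.
Government account inflow ¥61 billion: reserves −¥61B, deposits −¥61B.
Currency deposit ¥23 billion: reserves +¥23B, deposits +¥23B.
Totals: Δreserves = −¥107B, Δdeposits = −¥38B.
Δrequired reserves = 4% × −¥38B = −¥1.52B.
Δexcess reserves = Δreserves − Δrequired = −¥107B − (−¥1.52B) = -¥105.48 billion.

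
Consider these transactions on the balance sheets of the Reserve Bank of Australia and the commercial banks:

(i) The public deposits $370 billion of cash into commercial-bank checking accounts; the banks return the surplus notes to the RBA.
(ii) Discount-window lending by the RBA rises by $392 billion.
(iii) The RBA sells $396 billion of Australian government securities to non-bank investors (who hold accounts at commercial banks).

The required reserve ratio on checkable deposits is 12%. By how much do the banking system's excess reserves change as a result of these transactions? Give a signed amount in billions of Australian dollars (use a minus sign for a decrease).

+$369.12 billion

Currency deposit $370 billion: reserves +$370B, deposits +$370B.
Discount-window loan $392 billion: reserves +$392B, deposits 0.
Asset sale (to non-banks) $396 billion: reserves −$396B, deposits −$396B.
Totals: Δreserves = +$366B, Δdeposits = −$26B.
Δrequired reserves = 12% × −$26B = −$3.12B.
Δexcess reserves = Δreserves − Δrequired = +$366B − (−$3.12B) = +$369.12 billion.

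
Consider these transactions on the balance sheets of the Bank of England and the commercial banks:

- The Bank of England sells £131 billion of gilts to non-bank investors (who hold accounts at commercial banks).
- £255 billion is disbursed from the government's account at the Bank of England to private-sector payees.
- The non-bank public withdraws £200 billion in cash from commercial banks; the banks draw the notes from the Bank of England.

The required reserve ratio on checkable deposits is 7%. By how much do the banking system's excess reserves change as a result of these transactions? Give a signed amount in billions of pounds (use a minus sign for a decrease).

Asset sale (to non-banks) £131 billion: reserves −£131B, deposits −£131B.
Government spending £255 billion: reserves +£255B, deposits +£255B.
Currency withdrawal £200 billion: reserves −£200B, deposits −£200B.
Totals: Δreserves = −£76B, Δdeposits = −£76B.
Δrequired reserves = 7% × −£76B = −£5.32B.
Δexcess reserves = Δreserves − Δrequired = −£76B − (−£5.32B) = -£70.68 billion.

-£70.68 billion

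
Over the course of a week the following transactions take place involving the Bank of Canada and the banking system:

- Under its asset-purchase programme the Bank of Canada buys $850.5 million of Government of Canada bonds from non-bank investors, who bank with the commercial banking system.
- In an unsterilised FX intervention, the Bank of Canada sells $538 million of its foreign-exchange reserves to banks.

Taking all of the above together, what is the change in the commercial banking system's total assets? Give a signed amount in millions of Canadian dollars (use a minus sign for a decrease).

+$850.5 million

Asset purchase (from non-banks) $850.5 million: bank balance sheets expand → +$850.5M.
FX sale $538 million: just an asset swap on bank balance sheets → 0.
Net: 850.5 + 0 = +$850.5 million.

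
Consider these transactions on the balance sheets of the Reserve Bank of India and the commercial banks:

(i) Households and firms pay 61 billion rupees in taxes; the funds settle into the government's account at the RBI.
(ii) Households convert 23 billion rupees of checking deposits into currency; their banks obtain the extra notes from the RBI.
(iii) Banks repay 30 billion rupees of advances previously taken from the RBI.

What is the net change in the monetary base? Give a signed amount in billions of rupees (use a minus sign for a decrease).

-91 billion

RBI balance sheet:
  Assets:      Loans to banks −30B
  Liabilities: Bank reserves −114B, Currency in circulation +23B, Government deposits +61B
Commercial banking system:
  Assets:      Reserves at CB −114B
  Liabilities: Checkable deposits −84B, Borrowings from CB −30B
Monetary base = currency + reserves: +23B + (−114B) = -91 billion.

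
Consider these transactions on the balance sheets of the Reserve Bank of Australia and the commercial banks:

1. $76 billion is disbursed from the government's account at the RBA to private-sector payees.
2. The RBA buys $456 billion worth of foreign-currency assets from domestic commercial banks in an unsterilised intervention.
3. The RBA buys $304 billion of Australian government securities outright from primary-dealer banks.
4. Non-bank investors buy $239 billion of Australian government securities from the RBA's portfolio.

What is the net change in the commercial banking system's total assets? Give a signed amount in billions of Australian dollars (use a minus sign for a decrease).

-$163 billion

RBA balance sheet:
  Assets:      Securities +$65B, Foreign assets +$456B
  Liabilities: Bank reserves +$597B, Government deposits −$76B
Commercial banking system:
  Assets:      Reserves at CB +$597B, Securities −$304B, Foreign assets −$456B
  Liabilities: Checkable deposits −$163B
Change in total bank assets = -$163 billion.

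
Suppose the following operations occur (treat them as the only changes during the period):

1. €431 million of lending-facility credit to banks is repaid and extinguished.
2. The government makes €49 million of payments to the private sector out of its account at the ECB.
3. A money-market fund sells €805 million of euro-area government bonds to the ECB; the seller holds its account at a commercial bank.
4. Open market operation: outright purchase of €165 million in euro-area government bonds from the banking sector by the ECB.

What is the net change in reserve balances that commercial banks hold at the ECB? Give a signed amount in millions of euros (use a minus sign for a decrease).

+€588 million

ECB balance sheet:
  Assets:      Securities +€970M, Loans to banks −€431M
  Liabilities: Bank reserves +€588M, Government deposits −€49M
So the change in reserve balances that commercial banks hold at the ECB is +€588 million.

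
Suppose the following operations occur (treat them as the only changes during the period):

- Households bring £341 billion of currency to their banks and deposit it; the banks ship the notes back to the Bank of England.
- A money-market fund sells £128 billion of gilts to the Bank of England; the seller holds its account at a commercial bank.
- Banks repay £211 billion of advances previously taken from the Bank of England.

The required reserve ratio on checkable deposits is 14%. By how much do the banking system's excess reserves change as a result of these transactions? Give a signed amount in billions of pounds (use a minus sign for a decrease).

Currency deposit £341 billion: reserves +£341B, deposits +£341B.
Asset purchase (from non-banks) £128 billion: reserves +£128B, deposits +£128B.
Discount-window repayment £211 billion: reserves −£211B, deposits 0.
Totals: Δreserves = +£258B, Δdeposits = +£469B.
Δrequired reserves = 14% × +£469B = +£65.66B.
Δexcess reserves = Δreserves − Δrequired = +£258B − (+£65.66B) = +£192.34 billion.

+£192.34 billion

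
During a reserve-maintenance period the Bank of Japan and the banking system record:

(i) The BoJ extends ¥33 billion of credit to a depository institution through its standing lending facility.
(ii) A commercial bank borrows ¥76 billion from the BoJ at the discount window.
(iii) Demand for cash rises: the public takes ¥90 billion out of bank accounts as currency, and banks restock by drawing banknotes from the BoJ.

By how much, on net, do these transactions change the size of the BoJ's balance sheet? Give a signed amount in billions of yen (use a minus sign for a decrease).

+¥109 billion

Discount-window loan ¥33 billion: a BoJ asset is acquired → +¥33B.
Discount-window loan ¥76 billion: a BoJ asset is acquired → +¥76B.
Currency withdrawal ¥90 billion: only the composition of liabilities changes → 0.
Net: 33 + 76 + 0 = +¥109 billion.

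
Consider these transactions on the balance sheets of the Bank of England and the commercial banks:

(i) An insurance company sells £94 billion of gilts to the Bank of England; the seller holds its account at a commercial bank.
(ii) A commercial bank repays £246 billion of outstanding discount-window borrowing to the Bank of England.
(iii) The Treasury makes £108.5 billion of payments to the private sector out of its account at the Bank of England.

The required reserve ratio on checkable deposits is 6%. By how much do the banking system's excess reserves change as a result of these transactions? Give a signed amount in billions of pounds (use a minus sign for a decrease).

Asset purchase (from non-banks) £94 billion: reserves +£94B, deposits +£94B.
Discount-window repayment £246 billion: reserves −£246B, deposits 0.
Government spending £108.5 billion: reserves +£108.5B, deposits +£108.5B.
Totals: Δreserves = −£43.5B, Δdeposits = +£202.5B.
Δrequired reserves = 6% × +£202.5B = +£12.15B.
Δexcess reserves = Δreserves − Δrequired = −£43.5B − (+£12.15B) = -£55.65 billion.

-£55.65 billion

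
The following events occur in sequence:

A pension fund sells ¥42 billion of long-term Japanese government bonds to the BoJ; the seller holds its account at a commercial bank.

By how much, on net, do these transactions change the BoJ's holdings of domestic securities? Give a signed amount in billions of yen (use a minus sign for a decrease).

BoJ balance sheet:
  Assets:      Securities +¥42B
  Liabilities: Bank reserves +¥42B
So the change in the BoJ's holdings of domestic securities is +¥42 billion.

+¥42 billion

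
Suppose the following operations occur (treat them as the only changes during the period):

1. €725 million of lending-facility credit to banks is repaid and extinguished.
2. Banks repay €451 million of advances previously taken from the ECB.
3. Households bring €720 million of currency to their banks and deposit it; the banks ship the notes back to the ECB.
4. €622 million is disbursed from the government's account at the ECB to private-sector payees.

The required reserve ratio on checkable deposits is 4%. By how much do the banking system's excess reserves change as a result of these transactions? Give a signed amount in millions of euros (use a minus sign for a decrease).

Discount-window repayment €725 million: reserves −€725M, deposits 0.
Discount-window repayment €451 million: reserves −€451M, deposits 0.
Currency deposit €720 million: reserves +€720M, deposits +€720M.
Government spending €622 million: reserves +€622M, deposits +€622M.
Totals: Δreserves = +€166M, Δdeposits = +€1342M.
Δrequired reserves = 4% × +€1342M = +€53.68M.
Δexcess reserves = Δreserves − Δrequired = +€166M − (+€53.68M) = +€112.32 million.

+€112.32 million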